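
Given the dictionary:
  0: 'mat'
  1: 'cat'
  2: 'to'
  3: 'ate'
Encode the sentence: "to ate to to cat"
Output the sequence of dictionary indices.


Look up each word in the dictionary:
  'to' -> 2
  'ate' -> 3
  'to' -> 2
  'to' -> 2
  'cat' -> 1

Encoded: [2, 3, 2, 2, 1]


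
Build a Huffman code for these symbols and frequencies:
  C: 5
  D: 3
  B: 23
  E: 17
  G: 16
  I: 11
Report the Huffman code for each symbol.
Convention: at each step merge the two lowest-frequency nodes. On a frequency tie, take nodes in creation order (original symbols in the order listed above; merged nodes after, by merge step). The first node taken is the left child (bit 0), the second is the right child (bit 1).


Huffman tree construction:
Step 1: Merge D(3) + C(5) = 8
Step 2: Merge (D+C)(8) + I(11) = 19
Step 3: Merge G(16) + E(17) = 33
Step 4: Merge ((D+C)+I)(19) + B(23) = 42
Step 5: Merge (G+E)(33) + (((D+C)+I)+B)(42) = 75
Read each symbol's code off the tree from the root (left child = 0, right child = 1).

Codes:
  C: 1001 (length 4)
  D: 1000 (length 4)
  B: 11 (length 2)
  E: 01 (length 2)
  G: 00 (length 2)
  I: 101 (length 3)
Average code length: 177/75 = 2.3600 bits/symbol


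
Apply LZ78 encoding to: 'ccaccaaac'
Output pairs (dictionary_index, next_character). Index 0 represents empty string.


LZ78 encoding steps:
Dictionary: {0: ''}
Step 1: w='' (idx 0), next='c' -> output (0, 'c'), add 'c' as idx 1
Step 2: w='c' (idx 1), next='a' -> output (1, 'a'), add 'ca' as idx 2
Step 3: w='c' (idx 1), next='c' -> output (1, 'c'), add 'cc' as idx 3
Step 4: w='' (idx 0), next='a' -> output (0, 'a'), add 'a' as idx 4
Step 5: w='a' (idx 4), next='a' -> output (4, 'a'), add 'aa' as idx 5
Step 6: w='c' (idx 1), end of input -> output (1, '')


Encoded: [(0, 'c'), (1, 'a'), (1, 'c'), (0, 'a'), (4, 'a'), (1, '')]


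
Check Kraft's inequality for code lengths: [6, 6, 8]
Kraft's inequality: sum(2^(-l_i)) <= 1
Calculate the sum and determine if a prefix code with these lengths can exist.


Sum = 2^(-6) + 2^(-6) + 2^(-8)
    = 0.015625 + 0.015625 + 0.00390625
    = 9/256 = 0.03515625
Since 0.03515625 <= 1, Kraft's inequality IS satisfied.
A prefix code with these lengths CAN exist.

Kraft sum = 0.03515625. Satisfied.


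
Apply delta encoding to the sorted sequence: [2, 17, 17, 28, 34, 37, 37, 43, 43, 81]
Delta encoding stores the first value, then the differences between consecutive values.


First value: 2
Deltas:
  17 - 2 = 15
  17 - 17 = 0
  28 - 17 = 11
  34 - 28 = 6
  37 - 34 = 3
  37 - 37 = 0
  43 - 37 = 6
  43 - 43 = 0
  81 - 43 = 38


Delta encoded: [2, 15, 0, 11, 6, 3, 0, 6, 0, 38]


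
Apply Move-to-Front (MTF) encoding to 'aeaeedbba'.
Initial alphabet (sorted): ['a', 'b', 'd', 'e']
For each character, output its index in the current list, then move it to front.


MTF encoding:
'a': index 0 in ['a', 'b', 'd', 'e'] -> ['a', 'b', 'd', 'e']
'e': index 3 in ['a', 'b', 'd', 'e'] -> ['e', 'a', 'b', 'd']
'a': index 1 in ['e', 'a', 'b', 'd'] -> ['a', 'e', 'b', 'd']
'e': index 1 in ['a', 'e', 'b', 'd'] -> ['e', 'a', 'b', 'd']
'e': index 0 in ['e', 'a', 'b', 'd'] -> ['e', 'a', 'b', 'd']
'd': index 3 in ['e', 'a', 'b', 'd'] -> ['d', 'e', 'a', 'b']
'b': index 3 in ['d', 'e', 'a', 'b'] -> ['b', 'd', 'e', 'a']
'b': index 0 in ['b', 'd', 'e', 'a'] -> ['b', 'd', 'e', 'a']
'a': index 3 in ['b', 'd', 'e', 'a'] -> ['a', 'b', 'd', 'e']


Output: [0, 3, 1, 1, 0, 3, 3, 0, 3]


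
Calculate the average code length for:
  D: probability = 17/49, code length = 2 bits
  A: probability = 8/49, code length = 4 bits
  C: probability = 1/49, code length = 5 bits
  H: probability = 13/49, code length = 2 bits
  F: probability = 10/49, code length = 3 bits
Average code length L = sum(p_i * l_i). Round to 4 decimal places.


Weighted contributions p_i * l_i:
  D: (17/49) * 2 = 34/49
  A: (8/49) * 4 = 32/49
  C: (1/49) * 5 = 5/49
  H: (13/49) * 2 = 26/49
  F: (10/49) * 3 = 30/49
Sum = (34 + 32 + 5 + 26 + 30)/49 = 127/49

L = 127/49 = 2.5918 bits/symbol


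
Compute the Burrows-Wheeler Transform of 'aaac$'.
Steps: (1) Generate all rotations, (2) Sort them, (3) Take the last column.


Rotations (sorted):
  0: $aaac -> last char: c
  1: aaac$ -> last char: $
  2: aac$a -> last char: a
  3: ac$aa -> last char: a
  4: c$aaa -> last char: a


BWT = c$aaa


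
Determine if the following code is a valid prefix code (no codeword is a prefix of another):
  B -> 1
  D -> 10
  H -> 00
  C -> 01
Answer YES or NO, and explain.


Checking each pair (does one codeword prefix another?):
  B='1' vs D='10': prefix -- VIOLATION

NO -- this is NOT a valid prefix code. B (1) is a prefix of D (10).


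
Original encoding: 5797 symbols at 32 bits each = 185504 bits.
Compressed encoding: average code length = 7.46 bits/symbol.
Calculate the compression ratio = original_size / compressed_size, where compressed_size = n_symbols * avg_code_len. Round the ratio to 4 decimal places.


original_size = n_symbols * orig_bits = 5797 * 32 = 185504 bits
compressed_size = n_symbols * avg_code_len = 5797 * 7.46 = 43245.62 bits
ratio = original_size / compressed_size = 185504 / 43245.62 = 4.2895

Compression ratio = 4.2895


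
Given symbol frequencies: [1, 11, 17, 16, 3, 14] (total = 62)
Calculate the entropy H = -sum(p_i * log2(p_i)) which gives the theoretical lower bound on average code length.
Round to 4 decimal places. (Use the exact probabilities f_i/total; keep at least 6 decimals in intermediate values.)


Per-symbol terms -p_i * log2(p_i) with p_i = f_i/62:
  p = 1/62 = 0.016129: log2(p) = -5.954196, -p*log2(p) = 0.096035
  p = 11/62 = 0.177419: log2(p) = -2.494765, -p*log2(p) = 0.442620
  p = 17/62 = 0.274194: log2(p) = -1.866733, -p*log2(p) = 0.511846
  p = 16/62 = 0.258065: log2(p) = -1.954196, -p*log2(p) = 0.504309
  p = 3/62 = 0.048387: log2(p) = -4.369234, -p*log2(p) = 0.211415
  p = 14/62 = 0.225806: log2(p) = -2.146841, -p*log2(p) = 0.484771
H = 0.096035 + 0.442620 + 0.511846 + 0.504309 + 0.211415 + 0.484771 = 2.250996

H = 2.251 bits/symbol


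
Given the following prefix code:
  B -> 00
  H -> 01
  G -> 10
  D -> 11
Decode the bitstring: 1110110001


Decoding step by step:
Bits 11 -> D
Bits 10 -> G
Bits 11 -> D
Bits 00 -> B
Bits 01 -> H


Decoded message: DGDBH


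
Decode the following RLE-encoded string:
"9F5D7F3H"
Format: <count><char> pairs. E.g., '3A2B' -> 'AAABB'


Expanding each <count><char> pair:
  9F -> 'FFFFFFFFF'
  5D -> 'DDDDD'
  7F -> 'FFFFFFF'
  3H -> 'HHH'

Decoded = FFFFFFFFFDDDDDFFFFFFFHHH


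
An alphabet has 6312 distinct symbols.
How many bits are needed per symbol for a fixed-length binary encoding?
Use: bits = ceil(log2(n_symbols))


log2(6312) = 12.6239
Bracket: 2^12 = 4096 < 6312 <= 2^13 = 8192
So ceil(log2(6312)) = 13

bits = ceil(log2(6312)) = ceil(12.6239) = 13 bits


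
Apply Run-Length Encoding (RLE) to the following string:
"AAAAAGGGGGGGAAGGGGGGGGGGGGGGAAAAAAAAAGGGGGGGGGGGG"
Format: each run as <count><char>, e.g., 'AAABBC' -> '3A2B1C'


Scanning runs left to right:
  i=0: run of 'A' x 5 -> '5A'
  i=5: run of 'G' x 7 -> '7G'
  i=12: run of 'A' x 2 -> '2A'
  i=14: run of 'G' x 14 -> '14G'
  i=28: run of 'A' x 9 -> '9A'
  i=37: run of 'G' x 12 -> '12G'

RLE = 5A7G2A14G9A12G


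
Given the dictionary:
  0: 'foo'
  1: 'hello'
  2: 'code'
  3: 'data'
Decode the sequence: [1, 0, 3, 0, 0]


Look up each index in the dictionary:
  1 -> 'hello'
  0 -> 'foo'
  3 -> 'data'
  0 -> 'foo'
  0 -> 'foo'

Decoded: "hello foo data foo foo"


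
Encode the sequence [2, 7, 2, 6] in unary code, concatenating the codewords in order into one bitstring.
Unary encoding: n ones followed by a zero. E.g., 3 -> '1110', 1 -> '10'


Encode each number as n ones followed by a terminating 0:
  2 -> 110 (3 bits)
  7 -> 11111110 (8 bits)
  2 -> 110 (3 bits)
  6 -> 1111110 (7 bits)
Total length = 3 + 8 + 3 + 7 = 21 bits.

Unary([2, 7, 2, 6]) = 110111111101101111110 (21 bits)


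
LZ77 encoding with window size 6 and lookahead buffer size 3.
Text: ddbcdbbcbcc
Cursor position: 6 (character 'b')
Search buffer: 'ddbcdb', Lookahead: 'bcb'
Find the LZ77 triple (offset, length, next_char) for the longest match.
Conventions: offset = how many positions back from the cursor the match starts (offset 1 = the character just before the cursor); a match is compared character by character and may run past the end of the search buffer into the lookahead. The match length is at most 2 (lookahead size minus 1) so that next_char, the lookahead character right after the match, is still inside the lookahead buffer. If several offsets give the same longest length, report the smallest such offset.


Try each offset into the search buffer:
  offset=1 (pos 5, char 'b'): match length 1
  offset=2 (pos 4, char 'd'): match length 0
  offset=3 (pos 3, char 'c'): match length 0
  offset=4 (pos 2, char 'b'): match length 2
  offset=5 (pos 1, char 'd'): match length 0
  offset=6 (pos 0, char 'd'): match length 0
Longest match has length 2 at offset 4.
next_char = character at position 6 + 2 = 8 -> 'b'

Best match: offset=4, length=2 (matching 'bc' starting at position 2)
LZ77 triple: (4, 2, 'b')


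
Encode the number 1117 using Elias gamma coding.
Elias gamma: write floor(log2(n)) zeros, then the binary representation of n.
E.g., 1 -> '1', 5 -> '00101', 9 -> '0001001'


num_bits = floor(log2(1117)) + 1 = 11
leading_zeros = num_bits - 1 = 10
binary(1117) = 10001011101

Elias gamma(1117) = '0000000000' + '10001011101' = 000000000010001011101 (21 bits)


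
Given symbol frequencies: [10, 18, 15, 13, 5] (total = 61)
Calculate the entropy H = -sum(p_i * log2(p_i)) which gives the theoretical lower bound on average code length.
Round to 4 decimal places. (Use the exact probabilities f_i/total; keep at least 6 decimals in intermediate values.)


Per-symbol terms -p_i * log2(p_i) with p_i = f_i/61:
  p = 10/61 = 0.163934: log2(p) = -2.608809, -p*log2(p) = 0.427674
  p = 18/61 = 0.295082: log2(p) = -1.760812, -p*log2(p) = 0.519584
  p = 15/61 = 0.245902: log2(p) = -2.023847, -p*log2(p) = 0.497667
  p = 13/61 = 0.213115: log2(p) = -2.230298, -p*log2(p) = 0.475309
  p = 5/61 = 0.081967: log2(p) = -3.608809, -p*log2(p) = 0.295804
H = 0.427674 + 0.519584 + 0.497667 + 0.475309 + 0.295804 = 2.216038

H = 2.216 bits/symbol


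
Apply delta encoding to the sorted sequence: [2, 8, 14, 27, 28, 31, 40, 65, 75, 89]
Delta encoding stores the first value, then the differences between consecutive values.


First value: 2
Deltas:
  8 - 2 = 6
  14 - 8 = 6
  27 - 14 = 13
  28 - 27 = 1
  31 - 28 = 3
  40 - 31 = 9
  65 - 40 = 25
  75 - 65 = 10
  89 - 75 = 14


Delta encoded: [2, 6, 6, 13, 1, 3, 9, 25, 10, 14]


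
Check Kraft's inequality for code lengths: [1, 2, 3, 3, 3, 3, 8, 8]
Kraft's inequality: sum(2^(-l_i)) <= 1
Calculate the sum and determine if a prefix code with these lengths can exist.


Sum = 2^(-1) + 2^(-2) + 2^(-3) + 2^(-3) + 2^(-3) + 2^(-3) + 2^(-8) + 2^(-8)
    = 0.5 + 0.25 + 0.125 + 0.125 + 0.125 + 0.125 + 0.00390625 + 0.00390625
    = 322/256 = 1.2578125
Since 1.2578125 > 1, Kraft's inequality is NOT satisfied.
A prefix code with these lengths CANNOT exist.

Kraft sum = 1.2578125. Not satisfied.


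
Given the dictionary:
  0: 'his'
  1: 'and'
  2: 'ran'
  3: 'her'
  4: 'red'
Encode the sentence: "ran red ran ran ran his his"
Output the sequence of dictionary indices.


Look up each word in the dictionary:
  'ran' -> 2
  'red' -> 4
  'ran' -> 2
  'ran' -> 2
  'ran' -> 2
  'his' -> 0
  'his' -> 0

Encoded: [2, 4, 2, 2, 2, 0, 0]


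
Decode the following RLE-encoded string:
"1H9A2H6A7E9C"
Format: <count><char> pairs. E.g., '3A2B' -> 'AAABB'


Expanding each <count><char> pair:
  1H -> 'H'
  9A -> 'AAAAAAAAA'
  2H -> 'HH'
  6A -> 'AAAAAA'
  7E -> 'EEEEEEE'
  9C -> 'CCCCCCCCC'

Decoded = HAAAAAAAAAHHAAAAAAEEEEEEECCCCCCCCC


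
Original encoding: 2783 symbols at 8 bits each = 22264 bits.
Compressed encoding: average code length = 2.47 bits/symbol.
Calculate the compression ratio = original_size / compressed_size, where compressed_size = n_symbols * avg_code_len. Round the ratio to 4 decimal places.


original_size = n_symbols * orig_bits = 2783 * 8 = 22264 bits
compressed_size = n_symbols * avg_code_len = 2783 * 2.47 = 6874.01 bits
ratio = original_size / compressed_size = 22264 / 6874.01 = 3.2389

Compression ratio = 3.2389


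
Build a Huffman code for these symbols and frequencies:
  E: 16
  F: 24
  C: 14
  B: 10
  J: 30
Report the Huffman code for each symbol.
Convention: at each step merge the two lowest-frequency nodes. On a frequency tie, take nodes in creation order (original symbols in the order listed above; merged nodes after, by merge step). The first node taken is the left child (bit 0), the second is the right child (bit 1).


Huffman tree construction:
Step 1: Merge B(10) + C(14) = 24
Step 2: Merge E(16) + F(24) = 40
Step 3: Merge (B+C)(24) + J(30) = 54
Step 4: Merge (E+F)(40) + ((B+C)+J)(54) = 94
Read each symbol's code off the tree from the root (left child = 0, right child = 1).

Codes:
  E: 00 (length 2)
  F: 01 (length 2)
  C: 101 (length 3)
  B: 100 (length 3)
  J: 11 (length 2)
Average code length: 212/94 = 2.2553 bits/symbol


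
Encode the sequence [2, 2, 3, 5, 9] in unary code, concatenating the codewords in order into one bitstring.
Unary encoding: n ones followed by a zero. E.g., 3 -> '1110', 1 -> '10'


Encode each number as n ones followed by a terminating 0:
  2 -> 110 (3 bits)
  2 -> 110 (3 bits)
  3 -> 1110 (4 bits)
  5 -> 111110 (6 bits)
  9 -> 1111111110 (10 bits)
Total length = 3 + 3 + 4 + 6 + 10 = 26 bits.

Unary([2, 2, 3, 5, 9]) = 11011011101111101111111110 (26 bits)


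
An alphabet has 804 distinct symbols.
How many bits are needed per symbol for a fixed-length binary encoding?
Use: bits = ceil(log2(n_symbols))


log2(804) = 9.6511
Bracket: 2^9 = 512 < 804 <= 2^10 = 1024
So ceil(log2(804)) = 10

bits = ceil(log2(804)) = ceil(9.6511) = 10 bits


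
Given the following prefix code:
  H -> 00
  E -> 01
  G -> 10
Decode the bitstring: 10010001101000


Decoding step by step:
Bits 10 -> G
Bits 01 -> E
Bits 00 -> H
Bits 01 -> E
Bits 10 -> G
Bits 10 -> G
Bits 00 -> H


Decoded message: GEHEGGH


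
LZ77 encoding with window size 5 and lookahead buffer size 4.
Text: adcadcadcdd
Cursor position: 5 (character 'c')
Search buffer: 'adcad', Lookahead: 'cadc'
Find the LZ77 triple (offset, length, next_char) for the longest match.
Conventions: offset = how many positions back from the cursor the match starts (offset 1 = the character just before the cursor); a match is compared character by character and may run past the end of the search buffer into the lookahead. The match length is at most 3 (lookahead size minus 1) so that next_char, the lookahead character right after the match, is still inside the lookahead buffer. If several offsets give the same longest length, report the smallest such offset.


Try each offset into the search buffer:
  offset=1 (pos 4, char 'd'): match length 0
  offset=2 (pos 3, char 'a'): match length 0
  offset=3 (pos 2, char 'c'): match length 3
  offset=4 (pos 1, char 'd'): match length 0
  offset=5 (pos 0, char 'a'): match length 0
Longest match has length 3 at offset 3.
next_char = character at position 5 + 3 = 8 -> 'c'

Best match: offset=3, length=3 (matching 'cad' starting at position 2)
LZ77 triple: (3, 3, 'c')


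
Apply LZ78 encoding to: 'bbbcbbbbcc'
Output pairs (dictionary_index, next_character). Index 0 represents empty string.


LZ78 encoding steps:
Dictionary: {0: ''}
Step 1: w='' (idx 0), next='b' -> output (0, 'b'), add 'b' as idx 1
Step 2: w='b' (idx 1), next='b' -> output (1, 'b'), add 'bb' as idx 2
Step 3: w='' (idx 0), next='c' -> output (0, 'c'), add 'c' as idx 3
Step 4: w='bb' (idx 2), next='b' -> output (2, 'b'), add 'bbb' as idx 4
Step 5: w='b' (idx 1), next='c' -> output (1, 'c'), add 'bc' as idx 5
Step 6: w='c' (idx 3), end of input -> output (3, '')


Encoded: [(0, 'b'), (1, 'b'), (0, 'c'), (2, 'b'), (1, 'c'), (3, '')]


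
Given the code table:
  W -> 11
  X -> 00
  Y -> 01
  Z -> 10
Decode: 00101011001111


Decoding:
00 -> X
10 -> Z
10 -> Z
11 -> W
00 -> X
11 -> W
11 -> W


Result: XZZWXWW


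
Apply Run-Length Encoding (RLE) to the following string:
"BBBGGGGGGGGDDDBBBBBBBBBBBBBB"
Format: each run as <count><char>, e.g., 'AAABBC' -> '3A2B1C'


Scanning runs left to right:
  i=0: run of 'B' x 3 -> '3B'
  i=3: run of 'G' x 8 -> '8G'
  i=11: run of 'D' x 3 -> '3D'
  i=14: run of 'B' x 14 -> '14B'

RLE = 3B8G3D14B


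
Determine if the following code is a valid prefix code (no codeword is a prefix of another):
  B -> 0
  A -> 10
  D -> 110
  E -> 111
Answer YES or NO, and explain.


Checking each pair (does one codeword prefix another?):
  B='0' vs A='10': no prefix
  B='0' vs D='110': no prefix
  B='0' vs E='111': no prefix
  A='10' vs B='0': no prefix
  A='10' vs D='110': no prefix
  A='10' vs E='111': no prefix
  D='110' vs B='0': no prefix
  D='110' vs A='10': no prefix
  D='110' vs E='111': no prefix
  E='111' vs B='0': no prefix
  E='111' vs A='10': no prefix
  E='111' vs D='110': no prefix
No violation found over all pairs.

YES -- this is a valid prefix code. No codeword is a prefix of any other codeword.


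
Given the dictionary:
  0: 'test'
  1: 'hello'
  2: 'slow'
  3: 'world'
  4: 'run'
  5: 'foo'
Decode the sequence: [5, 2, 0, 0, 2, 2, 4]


Look up each index in the dictionary:
  5 -> 'foo'
  2 -> 'slow'
  0 -> 'test'
  0 -> 'test'
  2 -> 'slow'
  2 -> 'slow'
  4 -> 'run'

Decoded: "foo slow test test slow slow run"


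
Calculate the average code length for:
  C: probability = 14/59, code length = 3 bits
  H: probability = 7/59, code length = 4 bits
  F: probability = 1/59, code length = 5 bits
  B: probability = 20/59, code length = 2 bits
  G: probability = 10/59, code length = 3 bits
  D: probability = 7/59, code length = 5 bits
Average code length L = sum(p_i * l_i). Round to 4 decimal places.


Weighted contributions p_i * l_i:
  C: (14/59) * 3 = 42/59
  H: (7/59) * 4 = 28/59
  F: (1/59) * 5 = 5/59
  B: (20/59) * 2 = 40/59
  G: (10/59) * 3 = 30/59
  D: (7/59) * 5 = 35/59
Sum = (42 + 28 + 5 + 40 + 30 + 35)/59 = 180/59

L = 180/59 = 3.0508 bits/symbol


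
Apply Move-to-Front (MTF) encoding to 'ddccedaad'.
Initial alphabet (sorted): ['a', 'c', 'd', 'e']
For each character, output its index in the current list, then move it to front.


MTF encoding:
'd': index 2 in ['a', 'c', 'd', 'e'] -> ['d', 'a', 'c', 'e']
'd': index 0 in ['d', 'a', 'c', 'e'] -> ['d', 'a', 'c', 'e']
'c': index 2 in ['d', 'a', 'c', 'e'] -> ['c', 'd', 'a', 'e']
'c': index 0 in ['c', 'd', 'a', 'e'] -> ['c', 'd', 'a', 'e']
'e': index 3 in ['c', 'd', 'a', 'e'] -> ['e', 'c', 'd', 'a']
'd': index 2 in ['e', 'c', 'd', 'a'] -> ['d', 'e', 'c', 'a']
'a': index 3 in ['d', 'e', 'c', 'a'] -> ['a', 'd', 'e', 'c']
'a': index 0 in ['a', 'd', 'e', 'c'] -> ['a', 'd', 'e', 'c']
'd': index 1 in ['a', 'd', 'e', 'c'] -> ['d', 'a', 'e', 'c']


Output: [2, 0, 2, 0, 3, 2, 3, 0, 1]


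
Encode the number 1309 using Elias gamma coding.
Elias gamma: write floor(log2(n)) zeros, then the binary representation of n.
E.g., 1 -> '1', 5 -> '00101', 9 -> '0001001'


num_bits = floor(log2(1309)) + 1 = 11
leading_zeros = num_bits - 1 = 10
binary(1309) = 10100011101

Elias gamma(1309) = '0000000000' + '10100011101' = 000000000010100011101 (21 bits)


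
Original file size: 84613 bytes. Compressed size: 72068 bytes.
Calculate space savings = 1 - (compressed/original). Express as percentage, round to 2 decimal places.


ratio = compressed/original = 72068/84613 = 0.851737
savings = 1 - ratio = 1 - 0.851737 = 0.148263
as a percentage: 0.148263 * 100 = 14.83%

Space savings = 1 - 72068/84613 = 14.83%


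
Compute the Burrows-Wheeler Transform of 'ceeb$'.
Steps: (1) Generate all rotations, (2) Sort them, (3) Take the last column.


Rotations (sorted):
  0: $ceeb -> last char: b
  1: b$cee -> last char: e
  2: ceeb$ -> last char: $
  3: eb$ce -> last char: e
  4: eeb$c -> last char: c


BWT = be$ec


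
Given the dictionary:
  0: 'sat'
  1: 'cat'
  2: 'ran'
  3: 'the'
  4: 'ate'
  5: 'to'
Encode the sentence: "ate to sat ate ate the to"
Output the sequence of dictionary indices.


Look up each word in the dictionary:
  'ate' -> 4
  'to' -> 5
  'sat' -> 0
  'ate' -> 4
  'ate' -> 4
  'the' -> 3
  'to' -> 5

Encoded: [4, 5, 0, 4, 4, 3, 5]


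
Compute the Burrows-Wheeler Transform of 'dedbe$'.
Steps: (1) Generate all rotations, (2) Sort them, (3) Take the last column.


Rotations (sorted):
  0: $dedbe -> last char: e
  1: be$ded -> last char: d
  2: dbe$de -> last char: e
  3: dedbe$ -> last char: $
  4: e$dedb -> last char: b
  5: edbe$d -> last char: d


BWT = ede$bd


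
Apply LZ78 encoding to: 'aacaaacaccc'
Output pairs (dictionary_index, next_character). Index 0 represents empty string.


LZ78 encoding steps:
Dictionary: {0: ''}
Step 1: w='' (idx 0), next='a' -> output (0, 'a'), add 'a' as idx 1
Step 2: w='a' (idx 1), next='c' -> output (1, 'c'), add 'ac' as idx 2
Step 3: w='a' (idx 1), next='a' -> output (1, 'a'), add 'aa' as idx 3
Step 4: w='ac' (idx 2), next='a' -> output (2, 'a'), add 'aca' as idx 4
Step 5: w='' (idx 0), next='c' -> output (0, 'c'), add 'c' as idx 5
Step 6: w='c' (idx 5), next='c' -> output (5, 'c'), add 'cc' as idx 6


Encoded: [(0, 'a'), (1, 'c'), (1, 'a'), (2, 'a'), (0, 'c'), (5, 'c')]


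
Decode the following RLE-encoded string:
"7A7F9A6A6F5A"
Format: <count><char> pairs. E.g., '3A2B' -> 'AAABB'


Expanding each <count><char> pair:
  7A -> 'AAAAAAA'
  7F -> 'FFFFFFF'
  9A -> 'AAAAAAAAA'
  6A -> 'AAAAAA'
  6F -> 'FFFFFF'
  5A -> 'AAAAA'

Decoded = AAAAAAAFFFFFFFAAAAAAAAAAAAAAAFFFFFFAAAAA


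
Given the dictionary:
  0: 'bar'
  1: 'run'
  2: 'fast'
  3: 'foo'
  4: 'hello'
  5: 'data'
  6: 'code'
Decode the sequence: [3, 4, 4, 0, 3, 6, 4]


Look up each index in the dictionary:
  3 -> 'foo'
  4 -> 'hello'
  4 -> 'hello'
  0 -> 'bar'
  3 -> 'foo'
  6 -> 'code'
  4 -> 'hello'

Decoded: "foo hello hello bar foo code hello"


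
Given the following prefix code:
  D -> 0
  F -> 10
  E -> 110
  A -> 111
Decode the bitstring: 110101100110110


Decoding step by step:
Bits 110 -> E
Bits 10 -> F
Bits 110 -> E
Bits 0 -> D
Bits 110 -> E
Bits 110 -> E


Decoded message: EFEDEE


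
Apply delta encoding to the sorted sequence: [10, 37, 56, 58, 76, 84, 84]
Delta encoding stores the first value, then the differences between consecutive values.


First value: 10
Deltas:
  37 - 10 = 27
  56 - 37 = 19
  58 - 56 = 2
  76 - 58 = 18
  84 - 76 = 8
  84 - 84 = 0


Delta encoded: [10, 27, 19, 2, 18, 8, 0]


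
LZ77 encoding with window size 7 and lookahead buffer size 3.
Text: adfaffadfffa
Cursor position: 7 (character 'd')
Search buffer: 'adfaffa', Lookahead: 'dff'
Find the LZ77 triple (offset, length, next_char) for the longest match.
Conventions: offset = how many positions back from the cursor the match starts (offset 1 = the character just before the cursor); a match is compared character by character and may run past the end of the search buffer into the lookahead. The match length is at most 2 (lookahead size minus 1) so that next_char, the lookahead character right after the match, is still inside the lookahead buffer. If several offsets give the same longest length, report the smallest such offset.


Try each offset into the search buffer:
  offset=1 (pos 6, char 'a'): match length 0
  offset=2 (pos 5, char 'f'): match length 0
  offset=3 (pos 4, char 'f'): match length 0
  offset=4 (pos 3, char 'a'): match length 0
  offset=5 (pos 2, char 'f'): match length 0
  offset=6 (pos 1, char 'd'): match length 2
  offset=7 (pos 0, char 'a'): match length 0
Longest match has length 2 at offset 6.
next_char = character at position 7 + 2 = 9 -> 'f'

Best match: offset=6, length=2 (matching 'df' starting at position 1)
LZ77 triple: (6, 2, 'f')


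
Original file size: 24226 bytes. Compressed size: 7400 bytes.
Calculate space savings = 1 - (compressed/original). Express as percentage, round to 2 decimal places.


ratio = compressed/original = 7400/24226 = 0.305457
savings = 1 - ratio = 1 - 0.305457 = 0.694543
as a percentage: 0.694543 * 100 = 69.45%

Space savings = 1 - 7400/24226 = 69.45%


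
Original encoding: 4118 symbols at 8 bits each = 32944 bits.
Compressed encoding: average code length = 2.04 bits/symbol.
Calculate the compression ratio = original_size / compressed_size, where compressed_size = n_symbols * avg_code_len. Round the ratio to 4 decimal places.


original_size = n_symbols * orig_bits = 4118 * 8 = 32944 bits
compressed_size = n_symbols * avg_code_len = 4118 * 2.04 = 8400.72 bits
ratio = original_size / compressed_size = 32944 / 8400.72 = 3.9216

Compression ratio = 3.9216


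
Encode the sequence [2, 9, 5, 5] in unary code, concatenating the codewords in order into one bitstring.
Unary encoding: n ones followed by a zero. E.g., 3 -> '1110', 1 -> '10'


Encode each number as n ones followed by a terminating 0:
  2 -> 110 (3 bits)
  9 -> 1111111110 (10 bits)
  5 -> 111110 (6 bits)
  5 -> 111110 (6 bits)
Total length = 3 + 10 + 6 + 6 = 25 bits.

Unary([2, 9, 5, 5]) = 1101111111110111110111110 (25 bits)


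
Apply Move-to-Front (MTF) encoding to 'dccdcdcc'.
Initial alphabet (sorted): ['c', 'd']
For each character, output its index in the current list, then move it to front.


MTF encoding:
'd': index 1 in ['c', 'd'] -> ['d', 'c']
'c': index 1 in ['d', 'c'] -> ['c', 'd']
'c': index 0 in ['c', 'd'] -> ['c', 'd']
'd': index 1 in ['c', 'd'] -> ['d', 'c']
'c': index 1 in ['d', 'c'] -> ['c', 'd']
'd': index 1 in ['c', 'd'] -> ['d', 'c']
'c': index 1 in ['d', 'c'] -> ['c', 'd']
'c': index 0 in ['c', 'd'] -> ['c', 'd']


Output: [1, 1, 0, 1, 1, 1, 1, 0]


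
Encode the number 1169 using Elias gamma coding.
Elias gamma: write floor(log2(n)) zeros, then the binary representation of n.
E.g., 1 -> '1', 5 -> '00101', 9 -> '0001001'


num_bits = floor(log2(1169)) + 1 = 11
leading_zeros = num_bits - 1 = 10
binary(1169) = 10010010001

Elias gamma(1169) = '0000000000' + '10010010001' = 000000000010010010001 (21 bits)


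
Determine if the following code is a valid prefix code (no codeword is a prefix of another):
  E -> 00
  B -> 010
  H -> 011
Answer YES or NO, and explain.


Checking each pair (does one codeword prefix another?):
  E='00' vs B='010': no prefix
  E='00' vs H='011': no prefix
  B='010' vs E='00': no prefix
  B='010' vs H='011': no prefix
  H='011' vs E='00': no prefix
  H='011' vs B='010': no prefix
No violation found over all pairs.

YES -- this is a valid prefix code. No codeword is a prefix of any other codeword.


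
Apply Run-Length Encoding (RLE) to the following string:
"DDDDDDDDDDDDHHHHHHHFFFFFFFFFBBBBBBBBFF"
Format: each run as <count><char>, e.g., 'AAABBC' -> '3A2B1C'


Scanning runs left to right:
  i=0: run of 'D' x 12 -> '12D'
  i=12: run of 'H' x 7 -> '7H'
  i=19: run of 'F' x 9 -> '9F'
  i=28: run of 'B' x 8 -> '8B'
  i=36: run of 'F' x 2 -> '2F'

RLE = 12D7H9F8B2F


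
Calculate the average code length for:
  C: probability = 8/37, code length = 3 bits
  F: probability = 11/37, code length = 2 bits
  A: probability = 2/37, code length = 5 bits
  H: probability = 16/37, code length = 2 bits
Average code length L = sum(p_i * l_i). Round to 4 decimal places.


Weighted contributions p_i * l_i:
  C: (8/37) * 3 = 24/37
  F: (11/37) * 2 = 22/37
  A: (2/37) * 5 = 10/37
  H: (16/37) * 2 = 32/37
Sum = (24 + 22 + 10 + 32)/37 = 88/37

L = 88/37 = 2.3784 bits/symbol


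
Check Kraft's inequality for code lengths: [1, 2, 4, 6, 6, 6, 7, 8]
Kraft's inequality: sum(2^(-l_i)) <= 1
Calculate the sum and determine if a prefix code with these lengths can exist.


Sum = 2^(-1) + 2^(-2) + 2^(-4) + 2^(-6) + 2^(-6) + 2^(-6) + 2^(-7) + 2^(-8)
    = 0.5 + 0.25 + 0.0625 + 0.015625 + 0.015625 + 0.015625 + 0.0078125 + 0.00390625
    = 223/256 = 0.87109375
Since 0.87109375 <= 1, Kraft's inequality IS satisfied.
A prefix code with these lengths CAN exist.

Kraft sum = 0.87109375. Satisfied.


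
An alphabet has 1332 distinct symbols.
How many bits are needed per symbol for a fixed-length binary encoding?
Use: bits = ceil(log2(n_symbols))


log2(1332) = 10.3794
Bracket: 2^10 = 1024 < 1332 <= 2^11 = 2048
So ceil(log2(1332)) = 11

bits = ceil(log2(1332)) = ceil(10.3794) = 11 bits


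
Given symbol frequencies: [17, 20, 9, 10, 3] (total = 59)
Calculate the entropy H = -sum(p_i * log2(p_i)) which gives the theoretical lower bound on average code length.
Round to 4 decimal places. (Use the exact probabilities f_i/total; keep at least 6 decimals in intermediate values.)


Per-symbol terms -p_i * log2(p_i) with p_i = f_i/59:
  p = 17/59 = 0.288136: log2(p) = -1.795180, -p*log2(p) = 0.517255
  p = 20/59 = 0.338983: log2(p) = -1.560715, -p*log2(p) = 0.529056
  p = 9/59 = 0.152542: log2(p) = -2.712718, -p*log2(p) = 0.413804
  p = 10/59 = 0.169492: log2(p) = -2.560715, -p*log2(p) = 0.434019
  p = 3/59 = 0.050847: log2(p) = -4.297681, -p*log2(p) = 0.218526
H = 0.517255 + 0.529056 + 0.413804 + 0.434019 + 0.218526 = 2.112660

H = 2.1127 bits/symbol


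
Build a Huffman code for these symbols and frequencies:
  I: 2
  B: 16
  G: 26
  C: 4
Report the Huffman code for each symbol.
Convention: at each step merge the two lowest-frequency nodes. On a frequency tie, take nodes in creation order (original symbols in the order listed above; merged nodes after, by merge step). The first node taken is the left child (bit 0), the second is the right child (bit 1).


Huffman tree construction:
Step 1: Merge I(2) + C(4) = 6
Step 2: Merge (I+C)(6) + B(16) = 22
Step 3: Merge ((I+C)+B)(22) + G(26) = 48
Read each symbol's code off the tree from the root (left child = 0, right child = 1).

Codes:
  I: 000 (length 3)
  B: 01 (length 2)
  G: 1 (length 1)
  C: 001 (length 3)
Average code length: 76/48 = 1.5833 bits/symbol


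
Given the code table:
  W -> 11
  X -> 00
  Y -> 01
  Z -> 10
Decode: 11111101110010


Decoding:
11 -> W
11 -> W
11 -> W
01 -> Y
11 -> W
00 -> X
10 -> Z


Result: WWWYWXZ


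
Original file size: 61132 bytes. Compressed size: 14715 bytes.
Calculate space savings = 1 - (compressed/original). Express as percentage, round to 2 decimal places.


ratio = compressed/original = 14715/61132 = 0.240709
savings = 1 - ratio = 1 - 0.240709 = 0.759291
as a percentage: 0.759291 * 100 = 75.93%

Space savings = 1 - 14715/61132 = 75.93%


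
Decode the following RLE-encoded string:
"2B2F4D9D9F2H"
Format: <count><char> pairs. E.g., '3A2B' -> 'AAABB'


Expanding each <count><char> pair:
  2B -> 'BB'
  2F -> 'FF'
  4D -> 'DDDD'
  9D -> 'DDDDDDDDD'
  9F -> 'FFFFFFFFF'
  2H -> 'HH'

Decoded = BBFFDDDDDDDDDDDDDFFFFFFFFFHH


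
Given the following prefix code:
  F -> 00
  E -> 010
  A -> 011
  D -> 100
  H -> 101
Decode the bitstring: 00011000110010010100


Decoding step by step:
Bits 00 -> F
Bits 011 -> A
Bits 00 -> F
Bits 011 -> A
Bits 00 -> F
Bits 100 -> D
Bits 101 -> H
Bits 00 -> F


Decoded message: FAFAFDHF


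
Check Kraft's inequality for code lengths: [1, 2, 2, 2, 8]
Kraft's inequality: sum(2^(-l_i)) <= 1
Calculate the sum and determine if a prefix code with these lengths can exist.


Sum = 2^(-1) + 2^(-2) + 2^(-2) + 2^(-2) + 2^(-8)
    = 0.5 + 0.25 + 0.25 + 0.25 + 0.00390625
    = 321/256 = 1.25390625
Since 1.25390625 > 1, Kraft's inequality is NOT satisfied.
A prefix code with these lengths CANNOT exist.

Kraft sum = 1.25390625. Not satisfied.


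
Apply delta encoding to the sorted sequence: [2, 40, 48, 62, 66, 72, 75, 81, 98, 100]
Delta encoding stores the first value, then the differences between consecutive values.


First value: 2
Deltas:
  40 - 2 = 38
  48 - 40 = 8
  62 - 48 = 14
  66 - 62 = 4
  72 - 66 = 6
  75 - 72 = 3
  81 - 75 = 6
  98 - 81 = 17
  100 - 98 = 2


Delta encoded: [2, 38, 8, 14, 4, 6, 3, 6, 17, 2]


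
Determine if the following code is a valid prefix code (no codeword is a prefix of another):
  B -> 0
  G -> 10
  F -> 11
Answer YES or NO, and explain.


Checking each pair (does one codeword prefix another?):
  B='0' vs G='10': no prefix
  B='0' vs F='11': no prefix
  G='10' vs B='0': no prefix
  G='10' vs F='11': no prefix
  F='11' vs B='0': no prefix
  F='11' vs G='10': no prefix
No violation found over all pairs.

YES -- this is a valid prefix code. No codeword is a prefix of any other codeword.


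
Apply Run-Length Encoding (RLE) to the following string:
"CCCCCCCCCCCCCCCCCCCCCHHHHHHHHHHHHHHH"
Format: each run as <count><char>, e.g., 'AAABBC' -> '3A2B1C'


Scanning runs left to right:
  i=0: run of 'C' x 21 -> '21C'
  i=21: run of 'H' x 15 -> '15H'

RLE = 21C15H


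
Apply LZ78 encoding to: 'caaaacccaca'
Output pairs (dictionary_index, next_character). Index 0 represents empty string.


LZ78 encoding steps:
Dictionary: {0: ''}
Step 1: w='' (idx 0), next='c' -> output (0, 'c'), add 'c' as idx 1
Step 2: w='' (idx 0), next='a' -> output (0, 'a'), add 'a' as idx 2
Step 3: w='a' (idx 2), next='a' -> output (2, 'a'), add 'aa' as idx 3
Step 4: w='a' (idx 2), next='c' -> output (2, 'c'), add 'ac' as idx 4
Step 5: w='c' (idx 1), next='c' -> output (1, 'c'), add 'cc' as idx 5
Step 6: w='ac' (idx 4), next='a' -> output (4, 'a'), add 'aca' as idx 6


Encoded: [(0, 'c'), (0, 'a'), (2, 'a'), (2, 'c'), (1, 'c'), (4, 'a')]


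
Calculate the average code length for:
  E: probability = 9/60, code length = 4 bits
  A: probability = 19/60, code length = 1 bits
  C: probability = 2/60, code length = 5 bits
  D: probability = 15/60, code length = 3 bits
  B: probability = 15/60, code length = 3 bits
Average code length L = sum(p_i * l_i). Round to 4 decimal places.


Weighted contributions p_i * l_i:
  E: (9/60) * 4 = 36/60
  A: (19/60) * 1 = 19/60
  C: (2/60) * 5 = 10/60
  D: (15/60) * 3 = 45/60
  B: (15/60) * 3 = 45/60
Sum = (36 + 19 + 10 + 45 + 45)/60 = 155/60

L = 155/60 = 2.5833 bits/symbol


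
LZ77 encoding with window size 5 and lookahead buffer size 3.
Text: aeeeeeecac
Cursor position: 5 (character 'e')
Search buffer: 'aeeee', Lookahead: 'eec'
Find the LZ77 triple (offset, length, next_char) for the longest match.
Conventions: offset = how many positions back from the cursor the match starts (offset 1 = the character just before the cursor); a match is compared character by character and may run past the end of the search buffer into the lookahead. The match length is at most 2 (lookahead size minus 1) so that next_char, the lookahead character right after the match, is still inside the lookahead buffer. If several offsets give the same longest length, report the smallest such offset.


Try each offset into the search buffer:
  offset=1 (pos 4, char 'e'): match length 2
  offset=2 (pos 3, char 'e'): match length 2
  offset=3 (pos 2, char 'e'): match length 2
  offset=4 (pos 1, char 'e'): match length 2
  offset=5 (pos 0, char 'a'): match length 0
Longest match has length 2, found at offsets 1, 2, 3, 4; take the smallest, offset 1.
next_char = character at position 5 + 2 = 7 -> 'c'

Best match: offset=1, length=2 (matching 'ee' starting at position 4)
LZ77 triple: (1, 2, 'c')


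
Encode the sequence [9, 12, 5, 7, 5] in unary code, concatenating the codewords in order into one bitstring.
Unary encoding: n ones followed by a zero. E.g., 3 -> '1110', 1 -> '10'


Encode each number as n ones followed by a terminating 0:
  9 -> 1111111110 (10 bits)
  12 -> 1111111111110 (13 bits)
  5 -> 111110 (6 bits)
  7 -> 11111110 (8 bits)
  5 -> 111110 (6 bits)
Total length = 10 + 13 + 6 + 8 + 6 = 43 bits.

Unary([9, 12, 5, 7, 5]) = 1111111110111111111111011111011111110111110 (43 bits)


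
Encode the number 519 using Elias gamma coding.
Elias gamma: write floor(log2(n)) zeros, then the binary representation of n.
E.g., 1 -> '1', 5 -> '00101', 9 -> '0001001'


num_bits = floor(log2(519)) + 1 = 10
leading_zeros = num_bits - 1 = 9
binary(519) = 1000000111

Elias gamma(519) = '000000000' + '1000000111' = 0000000001000000111 (19 bits)


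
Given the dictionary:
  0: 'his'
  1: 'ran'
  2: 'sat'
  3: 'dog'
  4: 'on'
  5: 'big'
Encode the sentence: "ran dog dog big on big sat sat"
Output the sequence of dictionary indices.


Look up each word in the dictionary:
  'ran' -> 1
  'dog' -> 3
  'dog' -> 3
  'big' -> 5
  'on' -> 4
  'big' -> 5
  'sat' -> 2
  'sat' -> 2

Encoded: [1, 3, 3, 5, 4, 5, 2, 2]


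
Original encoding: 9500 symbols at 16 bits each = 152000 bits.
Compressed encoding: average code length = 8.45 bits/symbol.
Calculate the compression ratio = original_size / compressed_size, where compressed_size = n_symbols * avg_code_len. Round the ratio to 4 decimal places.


original_size = n_symbols * orig_bits = 9500 * 16 = 152000 bits
compressed_size = n_symbols * avg_code_len = 9500 * 8.45 = 80275.0 bits
ratio = original_size / compressed_size = 152000 / 80275.0 = 1.8935

Compression ratio = 1.8935


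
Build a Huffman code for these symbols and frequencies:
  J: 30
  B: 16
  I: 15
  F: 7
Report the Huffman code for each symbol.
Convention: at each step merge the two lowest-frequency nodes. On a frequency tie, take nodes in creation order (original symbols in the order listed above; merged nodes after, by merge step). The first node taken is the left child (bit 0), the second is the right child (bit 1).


Huffman tree construction:
Step 1: Merge F(7) + I(15) = 22
Step 2: Merge B(16) + (F+I)(22) = 38
Step 3: Merge J(30) + (B+(F+I))(38) = 68
Read each symbol's code off the tree from the root (left child = 0, right child = 1).

Codes:
  J: 0 (length 1)
  B: 10 (length 2)
  I: 111 (length 3)
  F: 110 (length 3)
Average code length: 128/68 = 1.8824 bits/symbol


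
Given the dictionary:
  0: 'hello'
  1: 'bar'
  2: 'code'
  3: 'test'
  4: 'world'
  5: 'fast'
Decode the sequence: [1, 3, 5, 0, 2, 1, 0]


Look up each index in the dictionary:
  1 -> 'bar'
  3 -> 'test'
  5 -> 'fast'
  0 -> 'hello'
  2 -> 'code'
  1 -> 'bar'
  0 -> 'hello'

Decoded: "bar test fast hello code bar hello"


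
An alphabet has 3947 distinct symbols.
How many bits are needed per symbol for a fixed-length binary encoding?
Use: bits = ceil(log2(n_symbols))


log2(3947) = 11.9465
Bracket: 2^11 = 2048 < 3947 <= 2^12 = 4096
So ceil(log2(3947)) = 12

bits = ceil(log2(3947)) = ceil(11.9465) = 12 bits


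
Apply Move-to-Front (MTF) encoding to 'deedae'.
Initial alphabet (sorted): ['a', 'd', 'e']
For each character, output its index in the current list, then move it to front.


MTF encoding:
'd': index 1 in ['a', 'd', 'e'] -> ['d', 'a', 'e']
'e': index 2 in ['d', 'a', 'e'] -> ['e', 'd', 'a']
'e': index 0 in ['e', 'd', 'a'] -> ['e', 'd', 'a']
'd': index 1 in ['e', 'd', 'a'] -> ['d', 'e', 'a']
'a': index 2 in ['d', 'e', 'a'] -> ['a', 'd', 'e']
'e': index 2 in ['a', 'd', 'e'] -> ['e', 'a', 'd']


Output: [1, 2, 0, 1, 2, 2]


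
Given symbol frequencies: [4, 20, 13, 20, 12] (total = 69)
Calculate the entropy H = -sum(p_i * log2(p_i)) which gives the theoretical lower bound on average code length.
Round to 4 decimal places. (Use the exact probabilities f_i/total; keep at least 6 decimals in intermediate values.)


Per-symbol terms -p_i * log2(p_i) with p_i = f_i/69:
  p = 4/69 = 0.057971: log2(p) = -4.108524, -p*log2(p) = 0.238175
  p = 20/69 = 0.289855: log2(p) = -1.786596, -p*log2(p) = 0.517854
  p = 13/69 = 0.188406: log2(p) = -2.408085, -p*log2(p) = 0.453697
  p = 20/69 = 0.289855: log2(p) = -1.786596, -p*log2(p) = 0.517854
  p = 12/69 = 0.173913: log2(p) = -2.523562, -p*log2(p) = 0.438880
H = 0.238175 + 0.517854 + 0.453697 + 0.517854 + 0.438880 = 2.166460

H = 2.1665 bits/symbol


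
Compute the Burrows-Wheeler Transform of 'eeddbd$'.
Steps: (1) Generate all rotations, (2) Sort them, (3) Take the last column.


Rotations (sorted):
  0: $eeddbd -> last char: d
  1: bd$eedd -> last char: d
  2: d$eeddb -> last char: b
  3: dbd$eed -> last char: d
  4: ddbd$ee -> last char: e
  5: eddbd$e -> last char: e
  6: eeddbd$ -> last char: $


BWT = ddbdee$


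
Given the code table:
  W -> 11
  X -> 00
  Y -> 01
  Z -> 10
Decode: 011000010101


Decoding:
01 -> Y
10 -> Z
00 -> X
01 -> Y
01 -> Y
01 -> Y


Result: YZXYYY


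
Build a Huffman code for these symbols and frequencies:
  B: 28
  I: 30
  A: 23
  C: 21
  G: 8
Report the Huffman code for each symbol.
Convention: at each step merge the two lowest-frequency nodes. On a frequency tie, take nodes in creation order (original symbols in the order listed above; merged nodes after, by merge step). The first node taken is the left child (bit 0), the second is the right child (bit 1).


Huffman tree construction:
Step 1: Merge G(8) + C(21) = 29
Step 2: Merge A(23) + B(28) = 51
Step 3: Merge (G+C)(29) + I(30) = 59
Step 4: Merge (A+B)(51) + ((G+C)+I)(59) = 110
Read each symbol's code off the tree from the root (left child = 0, right child = 1).

Codes:
  B: 01 (length 2)
  I: 11 (length 2)
  A: 00 (length 2)
  C: 101 (length 3)
  G: 100 (length 3)
Average code length: 249/110 = 2.2636 bits/symbol
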